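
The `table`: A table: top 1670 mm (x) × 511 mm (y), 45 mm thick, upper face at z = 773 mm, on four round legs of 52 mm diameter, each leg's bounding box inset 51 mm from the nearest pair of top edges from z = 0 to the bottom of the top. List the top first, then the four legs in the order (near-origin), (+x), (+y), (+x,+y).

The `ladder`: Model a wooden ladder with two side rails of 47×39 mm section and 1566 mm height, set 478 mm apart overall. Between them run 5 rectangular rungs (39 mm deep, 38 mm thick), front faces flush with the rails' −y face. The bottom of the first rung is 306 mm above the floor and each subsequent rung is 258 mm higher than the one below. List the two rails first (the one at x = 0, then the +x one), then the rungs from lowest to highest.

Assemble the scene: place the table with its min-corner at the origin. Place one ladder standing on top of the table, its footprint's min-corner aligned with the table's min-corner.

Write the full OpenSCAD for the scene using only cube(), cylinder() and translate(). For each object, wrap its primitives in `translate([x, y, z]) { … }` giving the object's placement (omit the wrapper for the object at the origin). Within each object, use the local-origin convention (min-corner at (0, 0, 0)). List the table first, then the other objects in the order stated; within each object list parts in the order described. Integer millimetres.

translate([0, 0, 728]) cube([1670, 511, 45]);
translate([77, 77, 0]) cylinder(h = 728, r = 26);
translate([1593, 77, 0]) cylinder(h = 728, r = 26);
translate([77, 434, 0]) cylinder(h = 728, r = 26);
translate([1593, 434, 0]) cylinder(h = 728, r = 26);
translate([0, 0, 773]) {
  cube([47, 39, 1566]);
  translate([431, 0, 0]) cube([47, 39, 1566]);
  translate([47, 0, 306]) cube([384, 39, 38]);
  translate([47, 0, 564]) cube([384, 39, 38]);
  translate([47, 0, 822]) cube([384, 39, 38]);
  translate([47, 0, 1080]) cube([384, 39, 38]);
  translate([47, 0, 1338]) cube([384, 39, 38]);
}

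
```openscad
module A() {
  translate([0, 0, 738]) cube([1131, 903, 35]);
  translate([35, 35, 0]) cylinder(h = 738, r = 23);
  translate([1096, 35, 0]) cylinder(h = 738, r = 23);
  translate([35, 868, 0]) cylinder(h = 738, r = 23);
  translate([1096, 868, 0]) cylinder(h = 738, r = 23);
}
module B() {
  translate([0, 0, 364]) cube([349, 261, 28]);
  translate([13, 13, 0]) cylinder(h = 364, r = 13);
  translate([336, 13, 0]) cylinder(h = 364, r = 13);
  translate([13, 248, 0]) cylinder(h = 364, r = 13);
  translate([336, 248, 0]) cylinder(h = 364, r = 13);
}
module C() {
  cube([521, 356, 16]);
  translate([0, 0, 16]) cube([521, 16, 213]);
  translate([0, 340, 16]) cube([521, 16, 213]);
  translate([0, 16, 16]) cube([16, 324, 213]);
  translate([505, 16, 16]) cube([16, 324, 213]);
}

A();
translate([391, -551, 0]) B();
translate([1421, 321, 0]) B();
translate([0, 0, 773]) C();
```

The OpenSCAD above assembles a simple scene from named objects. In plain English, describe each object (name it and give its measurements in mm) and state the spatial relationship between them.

A is a table with a 1131×903 mm rectangular top, 35 mm thick, top surface at z = 773 mm, supported by four round legs of 46 mm diameter, each leg's bounding box inset 12 mm from the nearest pair of top edges, running from the floor.

B is a simple wooden stool: a rectangular seat 349 mm (x) by 261 mm (y), 28 mm thick, top face at z = 392 mm, on four round legs, each 26 mm in diameter. The legs rest on z = 0, each leg's axis is inset half a diameter from the nearest pair of seat edges (so the leg's bounding box is flush with the corner).

C is an open storage box with external size 521×356×229 mm and wall thickness 16 mm (the base is also 16 mm thick). The base covers the whole footprint; the four walls stand on the base, with the y-facing walls full-width and the x-facing walls fitting between their inner faces.

Two stools sit around the table at the −y, +x sides. The open box is on top of the table.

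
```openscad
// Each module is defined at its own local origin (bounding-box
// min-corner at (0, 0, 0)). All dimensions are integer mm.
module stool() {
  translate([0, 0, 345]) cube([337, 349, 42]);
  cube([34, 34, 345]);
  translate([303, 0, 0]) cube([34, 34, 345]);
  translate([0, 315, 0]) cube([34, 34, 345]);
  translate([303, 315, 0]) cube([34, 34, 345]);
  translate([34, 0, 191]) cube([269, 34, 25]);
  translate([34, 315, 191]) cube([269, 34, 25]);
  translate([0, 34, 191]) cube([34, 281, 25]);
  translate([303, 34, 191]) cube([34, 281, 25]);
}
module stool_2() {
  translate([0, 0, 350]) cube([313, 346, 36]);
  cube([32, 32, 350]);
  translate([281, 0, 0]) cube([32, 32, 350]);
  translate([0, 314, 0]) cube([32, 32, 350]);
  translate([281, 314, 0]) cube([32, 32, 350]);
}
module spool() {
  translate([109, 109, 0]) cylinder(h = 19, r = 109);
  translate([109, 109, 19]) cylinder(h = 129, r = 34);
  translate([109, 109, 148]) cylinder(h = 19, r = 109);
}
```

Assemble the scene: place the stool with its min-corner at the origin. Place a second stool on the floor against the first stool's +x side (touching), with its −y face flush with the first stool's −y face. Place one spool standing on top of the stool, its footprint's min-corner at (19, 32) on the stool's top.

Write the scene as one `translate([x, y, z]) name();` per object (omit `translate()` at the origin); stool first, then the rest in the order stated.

stool();
translate([337, 0, 0]) stool_2();
translate([19, 32, 387]) spool();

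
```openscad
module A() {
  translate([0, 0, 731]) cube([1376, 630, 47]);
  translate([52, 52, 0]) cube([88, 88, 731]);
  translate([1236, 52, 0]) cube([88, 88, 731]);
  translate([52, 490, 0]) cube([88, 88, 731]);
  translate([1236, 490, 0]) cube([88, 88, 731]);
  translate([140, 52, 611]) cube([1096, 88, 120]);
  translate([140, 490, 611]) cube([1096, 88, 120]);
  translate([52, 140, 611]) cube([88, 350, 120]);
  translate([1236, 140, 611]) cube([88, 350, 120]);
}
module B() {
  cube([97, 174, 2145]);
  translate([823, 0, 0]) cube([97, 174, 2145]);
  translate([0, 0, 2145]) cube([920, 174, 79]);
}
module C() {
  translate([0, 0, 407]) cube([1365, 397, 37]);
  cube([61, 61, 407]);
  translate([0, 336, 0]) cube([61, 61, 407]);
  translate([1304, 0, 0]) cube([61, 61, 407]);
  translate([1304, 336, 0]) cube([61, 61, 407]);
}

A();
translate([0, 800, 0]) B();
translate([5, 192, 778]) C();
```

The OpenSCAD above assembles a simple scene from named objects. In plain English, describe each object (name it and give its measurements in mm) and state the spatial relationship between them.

A is a rectangular dining table. The top is 1376×630×47 mm with its upper surface at z = 778 mm. It stands on four 88×88 mm square legs, each inset 52 mm from the nearest pair of top edges, running from the floor to the underside of the top. Four apron rails, 88 mm thick and 120 mm tall, run between adjacent legs with their top edges flush with the underside of the top and their outer faces flush with the legs' outer faces.

B is a door frame. The clear opening is 726 mm wide and 2145 mm high. Two 97 mm wide jambs, 174 mm deep, stand either side of the opening from the floor to the top of the opening. A 79 mm thick head sits across the top of both jambs, spanning the full outside width of the frame.

C is a long wooden bench with a 1365 mm (x) × 397 mm (y) seat, 37 mm thick, its top surface 444 mm above the floor. Four 61 mm square legs at the seat corners, flush with the edges, run from z = 0 to the seat underside.

The door frame is on the floor beside the table on its +y side. The bench is on top of the table.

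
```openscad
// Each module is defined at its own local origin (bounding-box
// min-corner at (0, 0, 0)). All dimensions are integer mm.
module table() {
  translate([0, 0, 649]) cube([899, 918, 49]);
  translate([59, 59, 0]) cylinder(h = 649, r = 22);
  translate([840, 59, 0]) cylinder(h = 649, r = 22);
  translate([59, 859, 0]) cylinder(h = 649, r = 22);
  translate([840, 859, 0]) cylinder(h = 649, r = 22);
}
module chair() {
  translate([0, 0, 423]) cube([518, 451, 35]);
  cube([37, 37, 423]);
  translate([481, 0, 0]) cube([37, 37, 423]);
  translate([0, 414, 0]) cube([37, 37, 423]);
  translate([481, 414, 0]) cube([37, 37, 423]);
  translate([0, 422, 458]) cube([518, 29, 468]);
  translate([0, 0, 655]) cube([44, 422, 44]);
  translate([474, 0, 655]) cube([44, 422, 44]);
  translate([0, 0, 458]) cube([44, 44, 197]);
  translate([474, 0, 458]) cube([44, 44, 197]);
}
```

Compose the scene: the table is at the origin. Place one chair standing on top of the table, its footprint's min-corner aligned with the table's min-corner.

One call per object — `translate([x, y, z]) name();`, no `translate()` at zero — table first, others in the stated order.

table();
translate([0, 0, 698]) chair();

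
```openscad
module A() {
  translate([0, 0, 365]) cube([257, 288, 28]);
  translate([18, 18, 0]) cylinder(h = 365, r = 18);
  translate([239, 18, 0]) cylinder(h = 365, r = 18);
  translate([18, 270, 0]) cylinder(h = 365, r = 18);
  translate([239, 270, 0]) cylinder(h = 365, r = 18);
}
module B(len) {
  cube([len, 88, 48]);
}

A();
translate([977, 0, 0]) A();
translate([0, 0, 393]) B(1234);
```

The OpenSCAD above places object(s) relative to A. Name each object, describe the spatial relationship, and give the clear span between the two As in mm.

Second stool starts at x = 977; first ends at x = 257; clear span = 977 − 257 = 720 mm.

A is a stool. B is a beam. A beam spans the tops of two stools. The clear span between the two stools is 720 mm.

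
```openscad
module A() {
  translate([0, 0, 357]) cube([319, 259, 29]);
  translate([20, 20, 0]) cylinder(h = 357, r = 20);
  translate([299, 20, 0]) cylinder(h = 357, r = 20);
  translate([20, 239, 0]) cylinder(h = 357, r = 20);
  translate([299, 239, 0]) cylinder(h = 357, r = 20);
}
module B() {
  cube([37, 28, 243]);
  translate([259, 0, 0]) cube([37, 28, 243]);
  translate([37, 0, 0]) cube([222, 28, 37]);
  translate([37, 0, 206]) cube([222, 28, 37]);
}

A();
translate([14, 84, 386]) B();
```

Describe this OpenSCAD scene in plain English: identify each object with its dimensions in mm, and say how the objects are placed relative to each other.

A is a four-legged stool. The seat is 319×259 mm, 29 mm thick, top at z = 386 mm. It stands on four round legs, each 40 mm in diameter, from z = 0 to the seat underside, each leg's axis is inset half a diameter from the nearest pair of seat edges (so the leg's bounding box is flush with the corner).

B is a picture frame with a 222×169 mm rectangular opening (x by z) and a uniform 37 mm border on every side. Frame depth is 28 mm along y. It is built from two vertical stiles running the full outside height and two horizontal rails spanning the gap between the stiles.

The picture frame is on top of the stool.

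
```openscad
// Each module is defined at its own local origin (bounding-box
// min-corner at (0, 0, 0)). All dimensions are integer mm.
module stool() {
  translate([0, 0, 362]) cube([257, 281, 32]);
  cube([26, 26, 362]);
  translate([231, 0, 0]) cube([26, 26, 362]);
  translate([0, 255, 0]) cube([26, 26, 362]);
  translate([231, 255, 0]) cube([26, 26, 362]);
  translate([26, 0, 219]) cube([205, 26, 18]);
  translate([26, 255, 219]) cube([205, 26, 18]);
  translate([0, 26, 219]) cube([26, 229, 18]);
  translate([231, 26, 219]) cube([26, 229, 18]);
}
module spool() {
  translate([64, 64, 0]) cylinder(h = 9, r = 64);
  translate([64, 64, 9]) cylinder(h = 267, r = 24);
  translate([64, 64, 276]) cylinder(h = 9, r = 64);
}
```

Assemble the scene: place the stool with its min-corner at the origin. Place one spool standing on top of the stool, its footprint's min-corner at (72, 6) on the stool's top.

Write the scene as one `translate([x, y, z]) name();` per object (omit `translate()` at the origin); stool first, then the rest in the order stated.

stool();
translate([72, 6, 394]) spool();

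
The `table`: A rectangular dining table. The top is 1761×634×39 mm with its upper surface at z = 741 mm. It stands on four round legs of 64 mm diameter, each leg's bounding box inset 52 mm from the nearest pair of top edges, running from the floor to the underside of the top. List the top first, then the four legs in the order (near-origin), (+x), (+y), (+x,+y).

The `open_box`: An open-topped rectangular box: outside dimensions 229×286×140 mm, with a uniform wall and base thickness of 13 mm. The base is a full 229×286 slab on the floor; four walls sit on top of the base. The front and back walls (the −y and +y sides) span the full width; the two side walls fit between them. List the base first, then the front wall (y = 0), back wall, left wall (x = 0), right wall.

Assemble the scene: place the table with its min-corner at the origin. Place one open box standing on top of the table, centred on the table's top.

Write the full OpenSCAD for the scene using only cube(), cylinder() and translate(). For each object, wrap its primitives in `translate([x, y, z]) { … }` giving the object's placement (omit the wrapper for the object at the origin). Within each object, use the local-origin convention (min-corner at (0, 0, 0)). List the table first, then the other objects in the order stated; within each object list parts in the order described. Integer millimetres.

translate([0, 0, 702]) cube([1761, 634, 39]);
translate([84, 84, 0]) cylinder(h = 702, r = 32);
translate([1677, 84, 0]) cylinder(h = 702, r = 32);
translate([84, 550, 0]) cylinder(h = 702, r = 32);
translate([1677, 550, 0]) cylinder(h = 702, r = 32);
translate([766, 174, 741]) {
  cube([229, 286, 13]);
  translate([0, 0, 13]) cube([229, 13, 127]);
  translate([0, 273, 13]) cube([229, 13, 127]);
  translate([0, 13, 13]) cube([13, 260, 127]);
  translate([216, 13, 13]) cube([13, 260, 127]);
}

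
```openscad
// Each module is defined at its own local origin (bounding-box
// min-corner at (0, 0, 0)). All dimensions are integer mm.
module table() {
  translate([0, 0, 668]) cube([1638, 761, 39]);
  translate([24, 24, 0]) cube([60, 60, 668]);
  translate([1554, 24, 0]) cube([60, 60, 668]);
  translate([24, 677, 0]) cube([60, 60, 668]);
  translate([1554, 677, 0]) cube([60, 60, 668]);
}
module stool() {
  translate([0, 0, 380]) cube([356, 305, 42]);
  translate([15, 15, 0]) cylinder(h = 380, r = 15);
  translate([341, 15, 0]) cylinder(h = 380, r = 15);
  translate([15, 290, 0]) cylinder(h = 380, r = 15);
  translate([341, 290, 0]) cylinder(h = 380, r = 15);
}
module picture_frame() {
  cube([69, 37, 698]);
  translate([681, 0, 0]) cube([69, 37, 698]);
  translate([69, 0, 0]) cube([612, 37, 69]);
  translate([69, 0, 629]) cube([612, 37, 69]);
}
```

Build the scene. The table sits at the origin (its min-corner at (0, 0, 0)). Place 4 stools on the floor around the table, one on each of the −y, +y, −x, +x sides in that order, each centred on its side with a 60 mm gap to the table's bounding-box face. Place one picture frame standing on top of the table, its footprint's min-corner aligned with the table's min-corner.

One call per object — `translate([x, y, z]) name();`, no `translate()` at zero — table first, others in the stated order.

table();
translate([641, -365, 0]) stool();
translate([641, 821, 0]) stool();
translate([-416, 228, 0]) stool();
translate([1698, 228, 0]) stool();
translate([0, 0, 707]) picture_frame();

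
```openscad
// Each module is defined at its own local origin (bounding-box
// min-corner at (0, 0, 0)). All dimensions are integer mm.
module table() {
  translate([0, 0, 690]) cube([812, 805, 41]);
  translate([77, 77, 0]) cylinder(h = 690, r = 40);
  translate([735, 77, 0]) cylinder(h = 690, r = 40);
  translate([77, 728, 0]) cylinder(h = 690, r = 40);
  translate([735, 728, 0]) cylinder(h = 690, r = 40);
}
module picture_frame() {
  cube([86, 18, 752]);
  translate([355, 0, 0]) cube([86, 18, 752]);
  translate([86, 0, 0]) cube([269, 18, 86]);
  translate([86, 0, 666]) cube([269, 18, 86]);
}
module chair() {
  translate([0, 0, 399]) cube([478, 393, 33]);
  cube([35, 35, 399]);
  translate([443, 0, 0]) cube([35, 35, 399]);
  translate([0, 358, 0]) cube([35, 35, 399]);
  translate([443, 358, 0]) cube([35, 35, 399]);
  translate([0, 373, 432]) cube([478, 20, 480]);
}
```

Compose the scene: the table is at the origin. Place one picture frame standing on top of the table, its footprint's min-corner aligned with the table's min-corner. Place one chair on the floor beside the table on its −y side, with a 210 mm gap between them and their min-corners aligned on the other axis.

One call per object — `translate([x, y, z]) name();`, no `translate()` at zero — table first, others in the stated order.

table();
translate([0, 0, 731]) picture_frame();
translate([0, -603, 0]) chair();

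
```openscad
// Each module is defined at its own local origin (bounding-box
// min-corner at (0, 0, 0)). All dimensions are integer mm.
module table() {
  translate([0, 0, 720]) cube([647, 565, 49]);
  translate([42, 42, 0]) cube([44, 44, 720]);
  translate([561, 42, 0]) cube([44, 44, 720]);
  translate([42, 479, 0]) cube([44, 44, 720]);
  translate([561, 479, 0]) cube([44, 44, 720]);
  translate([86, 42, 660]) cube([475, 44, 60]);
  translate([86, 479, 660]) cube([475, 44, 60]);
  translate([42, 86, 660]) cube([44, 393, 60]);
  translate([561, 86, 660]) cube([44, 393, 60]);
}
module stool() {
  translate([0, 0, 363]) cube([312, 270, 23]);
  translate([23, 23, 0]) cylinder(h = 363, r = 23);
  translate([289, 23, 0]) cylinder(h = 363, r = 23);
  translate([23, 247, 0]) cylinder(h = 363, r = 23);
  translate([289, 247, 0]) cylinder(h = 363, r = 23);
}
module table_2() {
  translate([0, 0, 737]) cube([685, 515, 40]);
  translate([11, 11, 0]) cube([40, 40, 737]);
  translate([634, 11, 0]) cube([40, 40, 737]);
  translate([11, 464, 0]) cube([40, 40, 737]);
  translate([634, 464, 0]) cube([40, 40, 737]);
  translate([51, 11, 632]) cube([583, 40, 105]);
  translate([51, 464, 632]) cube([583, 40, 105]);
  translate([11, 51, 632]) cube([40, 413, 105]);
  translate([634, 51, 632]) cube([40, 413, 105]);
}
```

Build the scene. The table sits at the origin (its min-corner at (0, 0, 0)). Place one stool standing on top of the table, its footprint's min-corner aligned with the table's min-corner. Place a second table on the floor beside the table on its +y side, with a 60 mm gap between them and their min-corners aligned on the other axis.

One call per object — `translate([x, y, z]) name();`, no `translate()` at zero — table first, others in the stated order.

table();
translate([0, 0, 769]) stool();
translate([0, 625, 0]) table_2();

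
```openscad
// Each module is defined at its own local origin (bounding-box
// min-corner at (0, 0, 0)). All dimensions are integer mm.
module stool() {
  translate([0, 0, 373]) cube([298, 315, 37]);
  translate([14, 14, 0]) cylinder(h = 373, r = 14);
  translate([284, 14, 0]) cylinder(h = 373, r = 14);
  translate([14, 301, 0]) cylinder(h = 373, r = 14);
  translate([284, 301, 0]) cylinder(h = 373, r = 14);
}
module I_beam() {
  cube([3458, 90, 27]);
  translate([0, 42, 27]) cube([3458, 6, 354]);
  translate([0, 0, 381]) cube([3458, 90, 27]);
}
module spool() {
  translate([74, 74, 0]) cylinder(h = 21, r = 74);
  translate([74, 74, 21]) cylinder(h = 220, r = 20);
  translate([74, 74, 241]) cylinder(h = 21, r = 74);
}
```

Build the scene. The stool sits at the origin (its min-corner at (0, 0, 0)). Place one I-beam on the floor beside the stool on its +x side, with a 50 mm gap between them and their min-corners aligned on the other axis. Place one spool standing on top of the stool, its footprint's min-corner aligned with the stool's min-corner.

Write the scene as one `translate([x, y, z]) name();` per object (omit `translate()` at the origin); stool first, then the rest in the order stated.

stool();
translate([348, 0, 0]) I_beam();
translate([0, 0, 410]) spool();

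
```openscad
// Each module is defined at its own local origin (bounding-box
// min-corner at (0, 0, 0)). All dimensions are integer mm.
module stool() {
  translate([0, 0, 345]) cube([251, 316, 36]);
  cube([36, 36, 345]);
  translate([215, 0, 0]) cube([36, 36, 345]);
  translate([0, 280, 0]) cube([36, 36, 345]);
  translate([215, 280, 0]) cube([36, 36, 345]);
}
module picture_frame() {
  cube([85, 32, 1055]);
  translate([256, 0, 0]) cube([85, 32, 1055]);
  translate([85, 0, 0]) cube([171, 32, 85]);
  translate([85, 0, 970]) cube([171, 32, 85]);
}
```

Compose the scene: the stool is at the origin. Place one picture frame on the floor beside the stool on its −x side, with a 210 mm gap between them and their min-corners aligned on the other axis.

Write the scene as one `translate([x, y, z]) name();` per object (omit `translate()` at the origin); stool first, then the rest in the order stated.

stool();
translate([-551, 0, 0]) picture_frame();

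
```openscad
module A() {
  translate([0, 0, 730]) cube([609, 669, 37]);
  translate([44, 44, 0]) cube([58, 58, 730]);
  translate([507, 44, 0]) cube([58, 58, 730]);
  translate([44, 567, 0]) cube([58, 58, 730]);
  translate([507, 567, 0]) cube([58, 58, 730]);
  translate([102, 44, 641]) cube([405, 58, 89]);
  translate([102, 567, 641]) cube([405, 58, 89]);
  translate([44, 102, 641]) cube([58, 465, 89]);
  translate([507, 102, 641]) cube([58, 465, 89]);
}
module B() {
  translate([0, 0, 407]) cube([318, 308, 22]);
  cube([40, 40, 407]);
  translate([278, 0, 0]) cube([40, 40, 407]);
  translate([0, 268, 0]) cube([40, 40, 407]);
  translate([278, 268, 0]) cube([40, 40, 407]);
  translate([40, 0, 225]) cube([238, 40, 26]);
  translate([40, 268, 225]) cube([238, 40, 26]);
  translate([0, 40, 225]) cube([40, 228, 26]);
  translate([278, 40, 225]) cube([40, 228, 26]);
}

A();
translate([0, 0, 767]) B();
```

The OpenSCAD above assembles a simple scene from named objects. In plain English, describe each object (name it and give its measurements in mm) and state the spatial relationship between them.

A is a table: top 609 mm (x) × 669 mm (y), 37 mm thick, upper face at z = 767 mm, on four 58×58 mm square legs, each inset 44 mm from the nearest pair of top edges, running from z = 0 to the bottom of the top. Four apron rails, 58 mm thick and 89 mm tall, run between adjacent legs with their top edges flush with the underside of the top and their outer faces flush with the legs' outer faces.

B is a four-legged stool. The seat is a 318×308×22 mm slab whose top surface is at z = 429 mm; four square legs, each 40×40 mm in cross-section, run from the floor (z = 0) to the underside of the seat, each flush with a corner of the seat. Four stretchers, 40 mm wide and 26 mm tall, connect adjacent legs with their undersides at z = 225 mm, each running between the inner faces of the legs it joins and aligned with the legs' outer faces on the other axis.

The stool is on top of the table.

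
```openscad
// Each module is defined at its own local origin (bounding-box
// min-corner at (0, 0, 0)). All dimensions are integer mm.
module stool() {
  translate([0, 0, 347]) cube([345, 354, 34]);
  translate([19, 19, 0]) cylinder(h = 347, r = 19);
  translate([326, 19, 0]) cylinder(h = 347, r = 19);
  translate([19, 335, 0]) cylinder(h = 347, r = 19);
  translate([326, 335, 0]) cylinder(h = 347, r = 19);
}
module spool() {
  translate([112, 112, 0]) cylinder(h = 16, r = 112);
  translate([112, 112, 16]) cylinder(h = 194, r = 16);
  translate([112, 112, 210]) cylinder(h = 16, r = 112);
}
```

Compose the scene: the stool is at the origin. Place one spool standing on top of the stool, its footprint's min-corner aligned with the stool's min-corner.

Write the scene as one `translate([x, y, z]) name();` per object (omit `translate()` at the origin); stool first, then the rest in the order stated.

stool();
translate([0, 0, 381]) spool();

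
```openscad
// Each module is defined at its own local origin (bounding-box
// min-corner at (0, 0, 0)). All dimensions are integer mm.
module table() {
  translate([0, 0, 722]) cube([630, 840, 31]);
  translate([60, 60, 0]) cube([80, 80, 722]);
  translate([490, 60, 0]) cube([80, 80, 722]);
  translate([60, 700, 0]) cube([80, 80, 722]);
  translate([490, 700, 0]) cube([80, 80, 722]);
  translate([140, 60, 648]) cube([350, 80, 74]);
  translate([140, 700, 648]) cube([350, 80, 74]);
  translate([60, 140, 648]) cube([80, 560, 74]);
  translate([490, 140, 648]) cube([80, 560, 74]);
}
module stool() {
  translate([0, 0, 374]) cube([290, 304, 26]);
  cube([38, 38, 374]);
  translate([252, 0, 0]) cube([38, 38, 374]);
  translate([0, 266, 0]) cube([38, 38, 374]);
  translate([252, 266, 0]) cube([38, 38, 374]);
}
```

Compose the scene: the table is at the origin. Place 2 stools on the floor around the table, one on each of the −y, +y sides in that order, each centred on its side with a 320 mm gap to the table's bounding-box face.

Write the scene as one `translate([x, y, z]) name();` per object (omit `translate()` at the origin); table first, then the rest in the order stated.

table();
translate([170, -624, 0]) stool();
translate([170, 1160, 0]) stool();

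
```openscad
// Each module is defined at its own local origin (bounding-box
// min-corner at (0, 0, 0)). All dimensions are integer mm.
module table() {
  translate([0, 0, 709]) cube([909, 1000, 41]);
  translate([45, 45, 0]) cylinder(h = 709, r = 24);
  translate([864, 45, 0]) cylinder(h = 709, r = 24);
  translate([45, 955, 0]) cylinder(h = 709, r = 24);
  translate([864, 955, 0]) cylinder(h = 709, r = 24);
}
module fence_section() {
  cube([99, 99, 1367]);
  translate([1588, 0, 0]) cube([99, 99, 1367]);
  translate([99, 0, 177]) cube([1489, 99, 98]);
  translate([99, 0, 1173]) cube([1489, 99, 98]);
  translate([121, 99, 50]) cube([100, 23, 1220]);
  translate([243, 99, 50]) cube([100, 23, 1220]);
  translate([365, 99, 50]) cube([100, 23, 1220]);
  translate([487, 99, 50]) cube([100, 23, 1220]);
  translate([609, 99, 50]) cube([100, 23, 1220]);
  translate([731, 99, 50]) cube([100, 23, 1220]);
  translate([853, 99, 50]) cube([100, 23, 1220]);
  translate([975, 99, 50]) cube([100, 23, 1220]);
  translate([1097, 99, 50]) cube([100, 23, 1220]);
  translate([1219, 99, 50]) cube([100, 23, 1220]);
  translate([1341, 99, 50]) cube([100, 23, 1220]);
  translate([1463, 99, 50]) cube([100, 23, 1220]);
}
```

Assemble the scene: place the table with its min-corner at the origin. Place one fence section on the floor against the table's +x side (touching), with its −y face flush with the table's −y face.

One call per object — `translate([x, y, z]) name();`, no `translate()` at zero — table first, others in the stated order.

table();
translate([909, 0, 0]) fence_section();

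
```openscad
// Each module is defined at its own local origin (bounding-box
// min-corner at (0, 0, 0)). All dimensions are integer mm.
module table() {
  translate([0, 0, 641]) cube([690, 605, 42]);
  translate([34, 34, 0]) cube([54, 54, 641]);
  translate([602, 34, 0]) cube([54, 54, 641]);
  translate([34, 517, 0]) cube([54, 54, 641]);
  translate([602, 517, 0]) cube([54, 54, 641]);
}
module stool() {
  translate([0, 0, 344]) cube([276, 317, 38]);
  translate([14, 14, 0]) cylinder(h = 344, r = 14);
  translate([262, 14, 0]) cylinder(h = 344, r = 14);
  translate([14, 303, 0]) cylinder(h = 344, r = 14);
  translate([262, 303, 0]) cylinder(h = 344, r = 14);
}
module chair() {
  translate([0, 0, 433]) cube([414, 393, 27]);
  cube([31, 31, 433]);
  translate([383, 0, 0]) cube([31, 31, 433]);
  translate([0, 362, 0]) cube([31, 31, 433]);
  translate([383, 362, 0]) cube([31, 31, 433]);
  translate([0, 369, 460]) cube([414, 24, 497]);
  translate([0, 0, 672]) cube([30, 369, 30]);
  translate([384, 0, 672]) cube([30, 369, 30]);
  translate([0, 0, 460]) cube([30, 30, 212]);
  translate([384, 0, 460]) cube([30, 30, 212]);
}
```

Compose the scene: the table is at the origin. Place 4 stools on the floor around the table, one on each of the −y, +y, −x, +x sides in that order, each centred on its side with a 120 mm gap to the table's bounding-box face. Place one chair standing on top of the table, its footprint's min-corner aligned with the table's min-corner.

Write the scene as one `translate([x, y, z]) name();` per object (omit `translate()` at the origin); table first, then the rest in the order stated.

table();
translate([207, -437, 0]) stool();
translate([207, 725, 0]) stool();
translate([-396, 144, 0]) stool();
translate([810, 144, 0]) stool();
translate([0, 0, 683]) chair();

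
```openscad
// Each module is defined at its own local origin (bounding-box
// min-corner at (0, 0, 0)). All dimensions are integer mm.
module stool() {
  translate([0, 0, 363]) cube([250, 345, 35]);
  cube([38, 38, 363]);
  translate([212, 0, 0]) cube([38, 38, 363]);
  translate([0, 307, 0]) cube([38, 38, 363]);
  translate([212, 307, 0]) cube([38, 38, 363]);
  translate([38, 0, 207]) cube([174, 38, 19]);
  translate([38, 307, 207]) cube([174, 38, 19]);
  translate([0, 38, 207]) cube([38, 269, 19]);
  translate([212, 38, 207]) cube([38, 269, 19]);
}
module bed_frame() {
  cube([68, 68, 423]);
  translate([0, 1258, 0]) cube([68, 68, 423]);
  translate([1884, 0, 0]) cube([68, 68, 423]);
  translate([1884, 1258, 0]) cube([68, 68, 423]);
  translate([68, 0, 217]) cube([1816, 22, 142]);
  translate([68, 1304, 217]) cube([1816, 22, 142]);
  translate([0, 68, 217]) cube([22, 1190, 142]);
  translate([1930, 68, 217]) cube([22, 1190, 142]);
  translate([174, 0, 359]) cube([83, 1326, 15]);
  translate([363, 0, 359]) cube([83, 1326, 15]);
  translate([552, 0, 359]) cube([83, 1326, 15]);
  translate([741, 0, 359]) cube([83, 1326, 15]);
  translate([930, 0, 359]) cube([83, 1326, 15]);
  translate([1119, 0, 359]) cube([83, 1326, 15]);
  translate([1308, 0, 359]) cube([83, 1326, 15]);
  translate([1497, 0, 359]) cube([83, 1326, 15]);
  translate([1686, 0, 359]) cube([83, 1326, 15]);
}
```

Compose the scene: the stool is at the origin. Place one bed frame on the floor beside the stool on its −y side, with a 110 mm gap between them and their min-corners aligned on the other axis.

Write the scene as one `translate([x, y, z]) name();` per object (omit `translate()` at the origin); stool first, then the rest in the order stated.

stool();
translate([0, -1436, 0]) bed_frame();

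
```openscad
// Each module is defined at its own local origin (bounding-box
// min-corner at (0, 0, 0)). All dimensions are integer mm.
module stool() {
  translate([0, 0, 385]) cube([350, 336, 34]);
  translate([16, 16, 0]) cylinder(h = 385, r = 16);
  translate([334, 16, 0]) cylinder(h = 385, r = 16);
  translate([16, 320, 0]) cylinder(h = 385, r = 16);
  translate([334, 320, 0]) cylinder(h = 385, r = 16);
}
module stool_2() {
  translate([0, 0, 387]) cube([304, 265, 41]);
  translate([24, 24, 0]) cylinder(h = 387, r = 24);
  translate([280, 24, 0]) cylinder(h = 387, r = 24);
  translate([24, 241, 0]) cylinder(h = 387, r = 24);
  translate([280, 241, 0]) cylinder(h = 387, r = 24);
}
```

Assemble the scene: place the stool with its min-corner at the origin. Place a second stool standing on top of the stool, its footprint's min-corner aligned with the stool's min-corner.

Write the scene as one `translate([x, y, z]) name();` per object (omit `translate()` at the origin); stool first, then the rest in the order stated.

stool();
translate([0, 0, 419]) stool_2();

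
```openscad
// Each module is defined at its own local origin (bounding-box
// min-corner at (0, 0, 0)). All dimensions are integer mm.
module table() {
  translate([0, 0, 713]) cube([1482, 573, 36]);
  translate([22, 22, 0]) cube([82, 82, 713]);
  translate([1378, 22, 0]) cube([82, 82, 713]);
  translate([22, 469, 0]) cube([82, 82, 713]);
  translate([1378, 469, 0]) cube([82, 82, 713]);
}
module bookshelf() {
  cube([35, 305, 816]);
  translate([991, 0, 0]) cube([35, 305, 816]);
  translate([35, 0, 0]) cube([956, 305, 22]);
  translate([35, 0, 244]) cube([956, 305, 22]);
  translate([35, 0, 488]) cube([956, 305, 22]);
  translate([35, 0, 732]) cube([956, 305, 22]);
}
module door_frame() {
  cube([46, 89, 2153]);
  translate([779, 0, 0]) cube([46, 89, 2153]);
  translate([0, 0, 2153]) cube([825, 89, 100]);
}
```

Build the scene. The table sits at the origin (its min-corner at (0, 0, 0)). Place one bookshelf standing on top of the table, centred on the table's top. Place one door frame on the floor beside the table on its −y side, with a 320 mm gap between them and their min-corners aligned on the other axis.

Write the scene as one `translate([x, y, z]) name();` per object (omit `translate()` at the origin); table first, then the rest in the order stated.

table();
translate([228, 134, 749]) bookshelf();
translate([0, -409, 0]) door_frame();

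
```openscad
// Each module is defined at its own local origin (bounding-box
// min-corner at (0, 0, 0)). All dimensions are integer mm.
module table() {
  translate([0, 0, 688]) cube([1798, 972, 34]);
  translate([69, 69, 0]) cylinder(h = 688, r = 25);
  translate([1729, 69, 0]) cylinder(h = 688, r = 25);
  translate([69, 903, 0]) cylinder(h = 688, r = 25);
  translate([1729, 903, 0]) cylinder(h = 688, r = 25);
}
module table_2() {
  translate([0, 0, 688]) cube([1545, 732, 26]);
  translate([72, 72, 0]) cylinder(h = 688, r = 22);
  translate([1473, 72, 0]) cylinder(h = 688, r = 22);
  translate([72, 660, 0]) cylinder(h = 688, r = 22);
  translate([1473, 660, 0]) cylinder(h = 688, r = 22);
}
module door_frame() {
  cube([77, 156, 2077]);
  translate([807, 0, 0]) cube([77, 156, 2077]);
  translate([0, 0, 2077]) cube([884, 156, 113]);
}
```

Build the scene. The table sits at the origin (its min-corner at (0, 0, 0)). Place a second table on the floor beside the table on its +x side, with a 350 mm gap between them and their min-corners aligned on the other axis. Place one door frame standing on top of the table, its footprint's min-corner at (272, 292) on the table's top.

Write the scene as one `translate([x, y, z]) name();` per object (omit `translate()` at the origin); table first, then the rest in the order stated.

table();
translate([2148, 0, 0]) table_2();
translate([272, 292, 722]) door_frame();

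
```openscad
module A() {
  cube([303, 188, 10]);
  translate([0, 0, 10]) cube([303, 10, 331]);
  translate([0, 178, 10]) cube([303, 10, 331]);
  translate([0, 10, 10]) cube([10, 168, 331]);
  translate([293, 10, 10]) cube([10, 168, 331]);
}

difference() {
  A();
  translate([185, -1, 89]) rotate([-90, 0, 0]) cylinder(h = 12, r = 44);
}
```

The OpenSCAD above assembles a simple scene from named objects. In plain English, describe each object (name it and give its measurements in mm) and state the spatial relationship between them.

A is an open-topped rectangular box: outside dimensions 303×188×341 mm, with a uniform wall and base thickness of 10 mm. The base is a full 303×188 slab on the floor; four walls sit on top of the base. The front and back walls (the −y and +y sides) span the full width; the two side walls fit between them.

The open box has a circular hole of radius 44 mm through its front wall, centred at (x = 185, z = 89).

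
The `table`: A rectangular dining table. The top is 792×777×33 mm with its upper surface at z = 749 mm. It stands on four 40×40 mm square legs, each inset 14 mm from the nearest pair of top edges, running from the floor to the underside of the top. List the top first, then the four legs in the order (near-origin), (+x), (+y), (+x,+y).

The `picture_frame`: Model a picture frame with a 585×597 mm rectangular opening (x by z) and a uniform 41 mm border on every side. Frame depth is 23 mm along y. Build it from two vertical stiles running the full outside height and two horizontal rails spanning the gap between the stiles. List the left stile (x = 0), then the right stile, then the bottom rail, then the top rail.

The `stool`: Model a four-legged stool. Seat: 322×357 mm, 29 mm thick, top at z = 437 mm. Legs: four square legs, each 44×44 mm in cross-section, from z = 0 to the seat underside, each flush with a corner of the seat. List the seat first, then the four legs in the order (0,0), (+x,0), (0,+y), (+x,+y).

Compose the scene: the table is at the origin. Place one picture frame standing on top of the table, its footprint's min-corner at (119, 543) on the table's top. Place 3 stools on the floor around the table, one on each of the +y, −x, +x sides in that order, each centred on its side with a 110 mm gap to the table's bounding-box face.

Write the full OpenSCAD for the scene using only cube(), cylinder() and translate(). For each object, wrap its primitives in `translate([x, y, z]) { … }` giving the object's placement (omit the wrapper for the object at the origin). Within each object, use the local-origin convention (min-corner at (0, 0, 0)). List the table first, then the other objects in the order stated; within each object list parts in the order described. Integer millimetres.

translate([0, 0, 716]) cube([792, 777, 33]);
translate([14, 14, 0]) cube([40, 40, 716]);
translate([738, 14, 0]) cube([40, 40, 716]);
translate([14, 723, 0]) cube([40, 40, 716]);
translate([738, 723, 0]) cube([40, 40, 716]);
translate([119, 543, 749]) {
  cube([41, 23, 679]);
  translate([626, 0, 0]) cube([41, 23, 679]);
  translate([41, 0, 0]) cube([585, 23, 41]);
  translate([41, 0, 638]) cube([585, 23, 41]);
}
translate([235, 887, 0]) {
  translate([0, 0, 408]) cube([322, 357, 29]);
  cube([44, 44, 408]);
  translate([278, 0, 0]) cube([44, 44, 408]);
  translate([0, 313, 0]) cube([44, 44, 408]);
  translate([278, 313, 0]) cube([44, 44, 408]);
}
translate([-432, 210, 0]) {
  translate([0, 0, 408]) cube([322, 357, 29]);
  cube([44, 44, 408]);
  translate([278, 0, 0]) cube([44, 44, 408]);
  translate([0, 313, 0]) cube([44, 44, 408]);
  translate([278, 313, 0]) cube([44, 44, 408]);
}
translate([902, 210, 0]) {
  translate([0, 0, 408]) cube([322, 357, 29]);
  cube([44, 44, 408]);
  translate([278, 0, 0]) cube([44, 44, 408]);
  translate([0, 313, 0]) cube([44, 44, 408]);
  translate([278, 313, 0]) cube([44, 44, 408]);
}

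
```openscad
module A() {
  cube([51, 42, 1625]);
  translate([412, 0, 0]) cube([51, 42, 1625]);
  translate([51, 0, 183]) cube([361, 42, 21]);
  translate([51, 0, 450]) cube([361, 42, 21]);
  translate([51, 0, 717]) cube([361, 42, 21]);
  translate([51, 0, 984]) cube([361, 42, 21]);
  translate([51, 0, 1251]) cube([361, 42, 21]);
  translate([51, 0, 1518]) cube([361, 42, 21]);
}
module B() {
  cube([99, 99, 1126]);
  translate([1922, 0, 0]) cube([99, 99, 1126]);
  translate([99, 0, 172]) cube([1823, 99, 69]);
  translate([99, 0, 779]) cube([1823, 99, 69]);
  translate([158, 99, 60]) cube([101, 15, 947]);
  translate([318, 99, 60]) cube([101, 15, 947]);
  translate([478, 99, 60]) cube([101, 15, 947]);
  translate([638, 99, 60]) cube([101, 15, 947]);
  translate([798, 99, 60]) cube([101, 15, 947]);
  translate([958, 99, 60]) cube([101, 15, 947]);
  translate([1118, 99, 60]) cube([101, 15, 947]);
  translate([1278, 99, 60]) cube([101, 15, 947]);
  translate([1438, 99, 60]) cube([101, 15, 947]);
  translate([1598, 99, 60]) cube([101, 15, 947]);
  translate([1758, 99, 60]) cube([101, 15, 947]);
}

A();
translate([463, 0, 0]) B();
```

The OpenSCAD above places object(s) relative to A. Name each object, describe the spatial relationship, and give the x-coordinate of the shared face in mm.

The ladder's +x face and the fence section's −x face are both at x = 463 mm.

A is a ladder. B is a fence section. The fence section is against the ladder's +x side, with their −y faces flush. The x-coordinate of the shared face is 463 mm.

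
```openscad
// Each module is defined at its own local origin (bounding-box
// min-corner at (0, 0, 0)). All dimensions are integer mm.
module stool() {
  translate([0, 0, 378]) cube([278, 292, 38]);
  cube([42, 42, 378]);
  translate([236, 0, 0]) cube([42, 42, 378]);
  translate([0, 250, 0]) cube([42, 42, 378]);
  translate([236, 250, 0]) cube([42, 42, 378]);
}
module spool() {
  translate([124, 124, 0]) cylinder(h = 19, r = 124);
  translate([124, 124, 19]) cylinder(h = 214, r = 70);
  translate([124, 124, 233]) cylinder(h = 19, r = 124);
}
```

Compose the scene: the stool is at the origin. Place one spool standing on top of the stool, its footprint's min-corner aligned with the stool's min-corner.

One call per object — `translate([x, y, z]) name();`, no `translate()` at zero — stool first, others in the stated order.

stool();
translate([0, 0, 416]) spool();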